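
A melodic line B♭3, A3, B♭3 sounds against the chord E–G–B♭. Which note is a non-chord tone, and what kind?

The harmony at that moment is E diminished triad (E, G, B♭); A3 is not a chord tone.
It is approached by step down from B♭3 and left by step up to B♭3.
Step away and step back to the same note — a neighbor tone (lower neighbor).

A3 is a neighbor tone.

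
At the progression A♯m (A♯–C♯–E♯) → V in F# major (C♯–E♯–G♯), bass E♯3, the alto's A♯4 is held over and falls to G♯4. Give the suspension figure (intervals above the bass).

At the second chord the bass is E♯3. The suspended A♯4 lies a fourth above the bass; after resolving down by step to G♯4, the interval above the bass becomes a third.
Suspension figures are named by those two intervals: 4–3.

4–3 suspension.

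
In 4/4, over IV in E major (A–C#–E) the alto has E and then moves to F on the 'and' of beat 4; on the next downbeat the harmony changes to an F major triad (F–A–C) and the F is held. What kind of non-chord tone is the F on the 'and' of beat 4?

Anticipation.

The harmony at that moment is A major triad (A, C#, E); F is not a chord tone.
It is approached by step up from E and then sustained as the same pitch into the next harmony.
Arriving early and becoming a chord tone when the harmony changes — an anticipation.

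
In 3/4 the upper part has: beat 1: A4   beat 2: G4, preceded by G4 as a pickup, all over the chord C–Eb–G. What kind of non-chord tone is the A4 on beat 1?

The harmony at that moment is C minor triad (C, Eb, G); A4 is not a chord tone.
It is approached by step up from G4 and left by step down to G4.
Step away and step back to the same note — a neighbor tone (upper neighbor).

Upper neighbor tone.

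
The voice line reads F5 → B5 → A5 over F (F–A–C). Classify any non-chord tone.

B5 is an appoggiatura.

The harmony at that moment is F major triad (F, A, C); B5 is not a chord tone.
It is approached by leap up from F5 and left by step down to A5.
Leap in, step out — an appoggiatura.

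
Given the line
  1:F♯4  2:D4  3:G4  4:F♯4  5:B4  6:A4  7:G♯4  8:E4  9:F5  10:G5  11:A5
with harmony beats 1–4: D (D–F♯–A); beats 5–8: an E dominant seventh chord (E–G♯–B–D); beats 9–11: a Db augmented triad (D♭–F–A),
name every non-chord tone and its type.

G4 (beat 3) — appoggiatura; A4 (beat 6) — passing tone; G5 (beat 10) — passing tone.

The harmony at that moment is D major triad (D, F♯, A); G4 is not a chord tone.
It is approached by leap up from D4 and left by step down to F♯4.
Leap in, step out — an appoggiatura.
The harmony at that moment is E dominant seventh chord (E, G♯, B, D); A4 is not a chord tone.
It is approached by step down from B4 and left by step down to G♯4.
Step in, step out in the same direction — a passing tone.
The harmony at that moment is D♭ augmented triad (D♭, F, A); G5 is not a chord tone.
It is approached by step up from F5 and left by step up to A5.
Step in, step out in the same direction — a passing tone.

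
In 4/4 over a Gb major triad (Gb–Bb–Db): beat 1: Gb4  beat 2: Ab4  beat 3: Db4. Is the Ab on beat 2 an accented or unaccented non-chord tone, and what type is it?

Unaccented escape tone.

The harmony at that moment is Gb major triad (Gb, Bb, Db); Ab4 is not a chord tone.
It is approached by step up from Gb4 and left by leap down to Db4.
Step in, leap out — an escape tone.
It falls on a weak beat, so it is unaccented.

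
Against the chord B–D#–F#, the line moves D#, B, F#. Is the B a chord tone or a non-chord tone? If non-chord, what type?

Chord tone (the root of B major triad).

B major triad contains B, D#, F#; B is the root, so it is a chord tone.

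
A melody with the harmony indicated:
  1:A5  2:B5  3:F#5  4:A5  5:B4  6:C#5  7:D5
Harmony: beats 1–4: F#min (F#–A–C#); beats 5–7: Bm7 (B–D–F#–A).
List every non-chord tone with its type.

B5 (beat 2) — escape tone; C#5 (beat 6) — passing tone.

The harmony at that moment is F# minor triad (F#, A, C#); B5 is not a chord tone.
It is approached by step up from A5 and left by leap down to F#5.
Step in, leap out — an escape tone.
The harmony at that moment is B minor seventh chord (B, D, F#, A); C#5 is not a chord tone.
It is approached by step up from B4 and left by step up to D5.
Step in, step out in the same direction — a passing tone.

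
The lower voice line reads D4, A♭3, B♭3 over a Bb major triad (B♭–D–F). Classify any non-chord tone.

The harmony at that moment is B♭ major triad (B♭, D, F); A♭3 is not a chord tone.
It is approached by leap down from D4 and left by step up to B♭3.
Leap in, step out — an appoggiatura.

A♭3 is an appoggiatura.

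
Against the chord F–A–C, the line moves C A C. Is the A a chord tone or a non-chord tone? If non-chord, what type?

F major triad contains F, A, C; A is the third, so it is a chord tone.

Chord tone (the third of F major triad).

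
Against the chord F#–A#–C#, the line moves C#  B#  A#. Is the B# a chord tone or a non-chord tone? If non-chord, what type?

The harmony at that moment is F# major triad (F#, A#, C#); B# is not a chord tone.
It is approached by step down from C# and left by step down to A#.
Step in, step out in the same direction — a passing tone.

Non-chord tone — a passing tone.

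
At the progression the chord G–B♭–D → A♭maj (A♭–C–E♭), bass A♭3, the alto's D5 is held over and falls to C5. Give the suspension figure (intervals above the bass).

At the second chord the bass is A♭3. The suspended D5 lies a fourth above the bass; after resolving down by step to C5, the interval above the bass becomes a third.
Suspension figures are named by those two intervals: 4–3.

4–3 suspension.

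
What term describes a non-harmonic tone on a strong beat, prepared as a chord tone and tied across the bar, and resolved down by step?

Approach: by preparation — the pitch is first a chord tone, then held (tied or repeated) while the harmony changes under it. Departure: down by step. Metric position: strong.
A prepared dissonance that resolves downward by step — a suspension. (The same figure resolving upward would be a retardation.)

Suspension.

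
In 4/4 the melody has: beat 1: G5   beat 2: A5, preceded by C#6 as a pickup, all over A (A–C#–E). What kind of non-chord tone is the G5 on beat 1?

Appoggiatura.

The harmony at that moment is A major triad (A, C#, E); G5 is not a chord tone.
It is approached by leap down from C#6 and left by step up to A5.
Leap in, step out, metrically accented — an appoggiatura.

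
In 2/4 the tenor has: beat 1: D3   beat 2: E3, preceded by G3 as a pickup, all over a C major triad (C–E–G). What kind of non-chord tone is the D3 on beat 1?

Appoggiatura.

The harmony at that moment is C major triad (C, E, G); D3 is not a chord tone.
It is approached by leap down from G3 and left by step up to E3.
Leap in, step out, metrically accented — an appoggiatura.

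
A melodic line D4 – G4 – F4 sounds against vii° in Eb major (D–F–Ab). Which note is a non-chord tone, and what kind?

G4 is an appoggiatura.

The harmony at that moment is D diminished triad (D, F, Ab); G4 is not a chord tone.
It is approached by leap up from D4 and left by step down to F4.
Leap in, step out — an appoggiatura.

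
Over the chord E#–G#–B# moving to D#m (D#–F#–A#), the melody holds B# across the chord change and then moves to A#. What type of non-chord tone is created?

B# is a suspension.

The harmony at that moment is D# minor triad (D#, F#, A#); B# is not a chord tone.
It is held over (the same pitch as the preceding B#) and left by step down to A#.
Held over from the previous chord and resolving down by step — a suspension.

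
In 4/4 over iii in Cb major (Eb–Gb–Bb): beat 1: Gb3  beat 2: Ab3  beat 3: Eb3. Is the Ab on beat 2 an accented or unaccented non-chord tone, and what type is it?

The harmony at that moment is Eb minor triad (Eb, Gb, Bb); Ab3 is not a chord tone.
It is approached by step up from Gb3 and left by leap down to Eb3.
Step in, leap out — an escape tone.
It falls on a weak beat, so it is unaccented.

Unaccented escape tone.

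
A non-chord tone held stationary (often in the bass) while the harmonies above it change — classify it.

Pedal tone.

Approach: none. Departure: none — a single pitch is sustained while the chords change around it, passing through harmonies that do not contain it.
No melodic motion at all; the dissonance is created entirely by the moving harmonies against the stationary note — a pedal tone (pedal point).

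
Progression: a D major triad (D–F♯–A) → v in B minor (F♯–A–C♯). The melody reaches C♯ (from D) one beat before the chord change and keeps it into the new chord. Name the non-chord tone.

The harmony at that moment is D major triad (D, F♯, A); C♯ is not a chord tone.
It is approached by step down from D and then sustained as the same pitch into the next harmony.
Arriving early and becoming a chord tone when the harmony changes — an anticipation.

C♯ is an anticipation.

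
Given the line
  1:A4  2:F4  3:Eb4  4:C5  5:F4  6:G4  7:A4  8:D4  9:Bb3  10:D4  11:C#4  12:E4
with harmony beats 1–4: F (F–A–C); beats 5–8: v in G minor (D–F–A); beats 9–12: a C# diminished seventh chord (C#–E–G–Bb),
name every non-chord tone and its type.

The harmony at that moment is F major triad (F, A, C); Eb4 is not a chord tone.
It is approached by step down from F4 and left by leap up to C5.
Step in, leap out — an escape tone.
The harmony at that moment is D minor triad (D, F, A); G4 is not a chord tone.
It is approached by step up from F4 and left by step up to A4.
Step in, step out in the same direction — a passing tone.
The harmony at that moment is C# diminished seventh chord (C#, E, G, Bb); D4 is not a chord tone.
It is approached by leap up from Bb3 and left by step down to C#4.
Leap in, step out — an appoggiatura.

Eb4 (beat 3) — escape tone; G4 (beat 6) — passing tone; D4 (beat 10) — appoggiatura.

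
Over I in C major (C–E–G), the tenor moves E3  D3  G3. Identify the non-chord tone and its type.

D3 is an escape tone.

The harmony at that moment is C major triad (C, E, G); D3 is not a chord tone.
It is approached by step down from E3 and left by leap up to G3.
Step in, leap out — an escape tone.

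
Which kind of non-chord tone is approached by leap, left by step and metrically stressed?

Appoggiatura.

Approach: by leap. Departure: by step. Metric position: strong.
Leap in, step out, in a metrically strong position — an appoggiatura. (It is the mirror image of the escape tone, which steps in and leaps out from a weak position.)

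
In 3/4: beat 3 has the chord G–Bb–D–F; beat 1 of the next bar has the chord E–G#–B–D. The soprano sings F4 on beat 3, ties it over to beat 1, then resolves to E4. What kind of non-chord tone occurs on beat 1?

Suspension.

The harmony at that moment is E dominant seventh chord (E, G#, B, D); F4 is not a chord tone.
It is held over (the same pitch as the preceding F4) and left by step down to E4.
Held over from the previous chord and resolving down by step — a suspension.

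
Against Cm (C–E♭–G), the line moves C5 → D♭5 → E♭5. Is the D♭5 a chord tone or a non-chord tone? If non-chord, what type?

Non-chord tone — a passing tone.

The harmony at that moment is C minor triad (C, E♭, G); D♭5 is not a chord tone.
It is approached by step up from C5 and left by step up to E♭5.
Step in, step out in the same direction — a passing tone.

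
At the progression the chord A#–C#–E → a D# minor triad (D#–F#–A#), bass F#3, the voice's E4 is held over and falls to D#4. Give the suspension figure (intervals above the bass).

At the second chord the bass is F#3. The suspended E4 lies a seventh above the bass; after resolving down by step to D#4, the interval above the bass becomes a sixth.
Suspension figures are named by those two intervals: 7–6.

7–6 suspension.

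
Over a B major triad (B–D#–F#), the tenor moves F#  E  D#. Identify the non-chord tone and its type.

E is a passing tone.

The harmony at that moment is B major triad (B, D#, F#); E is not a chord tone.
It is approached by step down from F# and left by step down to D#.
Step in, step out in the same direction — a passing tone.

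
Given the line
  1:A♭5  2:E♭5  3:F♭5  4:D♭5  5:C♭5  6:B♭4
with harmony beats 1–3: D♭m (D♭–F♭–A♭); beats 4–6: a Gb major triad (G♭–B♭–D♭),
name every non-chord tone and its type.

The harmony at that moment is D♭ minor triad (D♭, F♭, A♭); E♭5 is not a chord tone.
It is approached by leap down from A♭5 and left by step up to F♭5.
Leap in, step out — an appoggiatura.
The harmony at that moment is G♭ major triad (G♭, B♭, D♭); C♭5 is not a chord tone.
It is approached by step down from D♭5 and left by step down to B♭4.
Step in, step out in the same direction — a passing tone.

E♭5 (beat 2) — appoggiatura; C♭5 (beat 5) — passing tone.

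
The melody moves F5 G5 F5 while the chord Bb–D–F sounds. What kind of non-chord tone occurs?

The harmony at that moment is Bb major triad (Bb, D, F); G5 is not a chord tone.
It is approached by step up from F5 and left by step down to F5.
Step away and step back to the same note — a neighbor tone (upper neighbor).

G5 is a neighbor tone.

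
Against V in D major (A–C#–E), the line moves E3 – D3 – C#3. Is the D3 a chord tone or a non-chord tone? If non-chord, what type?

The harmony at that moment is A major triad (A, C#, E); D3 is not a chord tone.
It is approached by step down from E3 and left by step down to C#3.
Step in, step out in the same direction — a passing tone.

Non-chord tone — a passing tone.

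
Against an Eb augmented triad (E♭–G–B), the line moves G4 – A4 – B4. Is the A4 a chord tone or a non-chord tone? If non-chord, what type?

Non-chord tone — a passing tone.

The harmony at that moment is E♭ augmented triad (E♭, G, B); A4 is not a chord tone.
It is approached by step up from G4 and left by step up to B4.
Step in, step out in the same direction — a passing tone.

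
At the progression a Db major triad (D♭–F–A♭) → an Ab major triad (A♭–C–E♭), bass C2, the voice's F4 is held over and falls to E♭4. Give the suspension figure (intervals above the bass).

At the second chord the bass is C2. The suspended F4 lies a fourth above the bass; after resolving down by step to E♭4, the interval above the bass becomes a third.
Suspension figures are named by those two intervals: 4–3.

4–3 suspension.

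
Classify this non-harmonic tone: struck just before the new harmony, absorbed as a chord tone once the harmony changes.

Anticipation.

Approach: ahead of the chord change (typically by step), so it is dissonant against the current harmony. Departure: none — the same pitch is restated or held and is a chord tone of the new harmony.
Dissonant first, consonant once the harmony catches up: the note simply arrives early — an anticipation. (The reverse timing, consonant first and dissonant after the change, would be a suspension or retardation.)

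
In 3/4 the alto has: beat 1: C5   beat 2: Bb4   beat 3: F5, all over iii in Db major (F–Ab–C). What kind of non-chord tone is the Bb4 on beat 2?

The harmony at that moment is F minor triad (F, Ab, C); Bb4 is not a chord tone.
It is approached by step down from C5 and left by leap up to F5.
Step in, leap out, on a weak beat — an escape tone.

Escape tone.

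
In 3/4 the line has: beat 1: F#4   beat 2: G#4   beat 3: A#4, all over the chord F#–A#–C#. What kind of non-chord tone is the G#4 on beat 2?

Passing tone.

The harmony at that moment is F# major triad (F#, A#, C#); G#4 is not a chord tone.
It is approached by step up from F#4 and left by step up to A#4.
Step in, step out in the same direction — a passing tone.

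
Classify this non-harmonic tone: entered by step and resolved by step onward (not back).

Passing tone.

Approach: by step. Departure: by step, continuing in the same direction.
Stepwise on both sides with no change of direction means the note fills in the space between two different chord tones — a passing tone. (Had it turned back to its starting note it would be a neighbor tone instead.)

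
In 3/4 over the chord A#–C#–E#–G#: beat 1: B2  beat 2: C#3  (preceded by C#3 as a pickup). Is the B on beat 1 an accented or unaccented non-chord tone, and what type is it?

Accented neighbor tone.

The harmony at that moment is A# minor seventh chord (A#, C#, E#, G#); B2 is not a chord tone.
It is approached by step down from C#3 and left by step up to C#3.
Step away and step back to the same note — a neighbor tone (lower neighbor).
It falls on the downbeat, so it is accented.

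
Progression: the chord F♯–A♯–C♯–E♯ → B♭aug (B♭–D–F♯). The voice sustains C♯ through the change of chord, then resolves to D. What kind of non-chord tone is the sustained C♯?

The harmony at that moment is B♭ augmented triad (B♭, D, F♯); C♯ is not a chord tone.
It is held over (the same pitch as the preceding C♯) and left by step up to D.
Held over from the previous chord and resolving up by step — a retardation.

C♯ is a retardation.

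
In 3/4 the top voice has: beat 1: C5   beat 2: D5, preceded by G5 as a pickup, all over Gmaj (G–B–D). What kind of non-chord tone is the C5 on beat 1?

The harmony at that moment is G major triad (G, B, D); C5 is not a chord tone.
It is approached by leap down from G5 and left by step up to D5.
Leap in, step out, metrically accented — an appoggiatura.

Appoggiatura.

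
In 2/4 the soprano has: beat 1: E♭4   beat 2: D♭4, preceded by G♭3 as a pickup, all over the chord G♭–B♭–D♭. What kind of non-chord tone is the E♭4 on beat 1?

Appoggiatura.

The harmony at that moment is G♭ major triad (G♭, B♭, D♭); E♭4 is not a chord tone.
It is approached by leap up from G♭3 and left by step down to D♭4.
Leap in, step out, metrically accented — an appoggiatura.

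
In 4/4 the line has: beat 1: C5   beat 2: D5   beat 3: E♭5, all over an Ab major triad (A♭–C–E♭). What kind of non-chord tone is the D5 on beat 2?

The harmony at that moment is A♭ major triad (A♭, C, E♭); D5 is not a chord tone.
It is approached by step up from C5 and left by step up to E♭5.
Step in, step out in the same direction — a passing tone.

Passing tone.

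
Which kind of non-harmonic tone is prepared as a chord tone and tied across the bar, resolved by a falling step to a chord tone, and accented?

Approach: by preparation — the pitch is first a chord tone, then held (tied or repeated) while the harmony changes under it. Departure: down by step. Metric position: strong.
A prepared dissonance that resolves downward by step — a suspension. (The same figure resolving upward would be a retardation.)

Suspension.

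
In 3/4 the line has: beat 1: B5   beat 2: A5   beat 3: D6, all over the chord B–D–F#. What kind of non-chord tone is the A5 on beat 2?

Escape tone.

The harmony at that moment is B minor triad (B, D, F#); A5 is not a chord tone.
It is approached by step down from B5 and left by leap up to D6.
Step in, leap out, on a weak beat — an escape tone.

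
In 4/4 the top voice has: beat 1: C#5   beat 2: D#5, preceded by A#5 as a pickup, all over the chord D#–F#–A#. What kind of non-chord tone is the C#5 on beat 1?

Appoggiatura.

The harmony at that moment is D# minor triad (D#, F#, A#); C#5 is not a chord tone.
It is approached by leap down from A#5 and left by step up to D#5.
Leap in, step out, metrically accented — an appoggiatura.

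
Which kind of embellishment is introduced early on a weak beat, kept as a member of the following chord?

Anticipation.

Approach: ahead of the chord change (typically by step), so it is dissonant against the current harmony. Departure: none — the same pitch is restated or held and is a chord tone of the new harmony.
Dissonant first, consonant once the harmony catches up: the note simply arrives early — an anticipation. (The reverse timing, consonant first and dissonant after the change, would be a suspension or retardation.)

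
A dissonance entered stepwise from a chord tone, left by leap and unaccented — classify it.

Escape tone.

Approach: by step. Departure: by leap. Metric position: weak.
Step in, leap out, from a weak position — an escape tone (échappée). (It is the mirror image of the appoggiatura, which leaps in and steps out on a strong beat.)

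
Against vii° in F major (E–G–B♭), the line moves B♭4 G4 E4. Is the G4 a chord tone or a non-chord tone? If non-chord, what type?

Chord tone (the third of E diminished triad).

E diminished triad contains E, G, B♭; G is the third, so it is a chord tone.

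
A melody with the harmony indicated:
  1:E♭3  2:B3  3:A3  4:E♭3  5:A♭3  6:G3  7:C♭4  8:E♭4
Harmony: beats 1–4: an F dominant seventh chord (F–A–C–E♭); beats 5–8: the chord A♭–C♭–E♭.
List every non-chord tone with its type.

The harmony at that moment is F dominant seventh chord (F, A, C, E♭); B3 is not a chord tone.
It is approached by leap up from E♭3 and left by step down to A3.
Leap in, step out — an appoggiatura.
The harmony at that moment is A♭ minor triad (A♭, C♭, E♭); G3 is not a chord tone.
It is approached by step down from A♭3 and left by leap up to C♭4.
Step in, leap out — an escape tone.

B3 (beat 2) — appoggiatura; G3 (beat 6) — escape tone.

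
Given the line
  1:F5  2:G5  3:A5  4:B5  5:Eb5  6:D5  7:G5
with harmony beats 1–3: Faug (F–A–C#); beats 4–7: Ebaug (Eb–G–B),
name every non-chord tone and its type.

The harmony at that moment is F augmented triad (F, A, C#); G5 is not a chord tone.
It is approached by step up from F5 and left by step up to A5.
Step in, step out in the same direction — a passing tone.
The harmony at that moment is Eb augmented triad (Eb, G, B); D5 is not a chord tone.
It is approached by step down from Eb5 and left by leap up to G5.
Step in, leap out — an escape tone.

G5 (beat 2) — passing tone; D5 (beat 6) — escape tone.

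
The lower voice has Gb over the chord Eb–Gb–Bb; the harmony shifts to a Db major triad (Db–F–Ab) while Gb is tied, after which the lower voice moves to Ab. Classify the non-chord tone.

Gb is a retardation.

The harmony at that moment is Db major triad (Db, F, Ab); Gb is not a chord tone.
It is held over (the same pitch as the preceding Gb) and left by step up to Ab.
Held over from the previous chord and resolving up by step — a retardation.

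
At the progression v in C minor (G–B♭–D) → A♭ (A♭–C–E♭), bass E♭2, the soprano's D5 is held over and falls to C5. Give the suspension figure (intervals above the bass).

At the second chord the bass is E♭2. The suspended D5 lies a seventh above the bass; after resolving down by step to C5, the interval above the bass becomes a sixth.
Suspension figures are named by those two intervals: 7–6.

7–6 suspension.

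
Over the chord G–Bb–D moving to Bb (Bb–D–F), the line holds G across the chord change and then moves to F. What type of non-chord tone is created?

G is a suspension.

The harmony at that moment is Bb major triad (Bb, D, F); G is not a chord tone.
It is held over (the same pitch as the preceding G) and left by step down to F.
Held over from the previous chord and resolving down by step — a suspension.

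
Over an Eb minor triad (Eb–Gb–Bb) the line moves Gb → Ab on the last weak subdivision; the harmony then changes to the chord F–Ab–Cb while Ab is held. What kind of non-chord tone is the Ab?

Ab is an anticipation.

The harmony at that moment is Eb minor triad (Eb, Gb, Bb); Ab is not a chord tone.
It is approached by step up from Gb and then sustained as the same pitch into the next harmony.
Arriving early and becoming a chord tone when the harmony changes — an anticipation.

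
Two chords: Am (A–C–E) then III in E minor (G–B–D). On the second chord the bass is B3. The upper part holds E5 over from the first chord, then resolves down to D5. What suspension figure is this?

At the second chord the bass is B3. The suspended E5 lies a fourth above the bass; after resolving down by step to D5, the interval above the bass becomes a third.
Suspension figures are named by those two intervals: 4–3.

4–3 suspension.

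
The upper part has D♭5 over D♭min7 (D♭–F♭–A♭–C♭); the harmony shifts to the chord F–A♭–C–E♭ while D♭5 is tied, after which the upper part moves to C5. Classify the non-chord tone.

The harmony at that moment is F minor seventh chord (F, A♭, C, E♭); D♭5 is not a chord tone.
It is held over (the same pitch as the preceding D♭5) and left by step down to C5.
Held over from the previous chord and resolving down by step — a suspension.

D♭5 is a suspension.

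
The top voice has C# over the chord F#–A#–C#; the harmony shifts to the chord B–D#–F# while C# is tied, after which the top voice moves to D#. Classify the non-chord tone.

The harmony at that moment is B major triad (B, D#, F#); C# is not a chord tone.
It is held over (the same pitch as the preceding C#) and left by step up to D#.
Held over from the previous chord and resolving up by step — a retardation.

C# is a retardation.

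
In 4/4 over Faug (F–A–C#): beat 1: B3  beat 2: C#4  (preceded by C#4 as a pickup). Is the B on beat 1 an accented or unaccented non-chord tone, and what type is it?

Accented neighbor tone.

The harmony at that moment is F augmented triad (F, A, C#); B3 is not a chord tone.
It is approached by step down from C#4 and left by step up to C#4.
Step away and step back to the same note — a neighbor tone (lower neighbor).
It falls on the downbeat, so it is accented.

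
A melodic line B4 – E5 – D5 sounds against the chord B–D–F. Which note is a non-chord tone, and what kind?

The harmony at that moment is B diminished triad (B, D, F); E5 is not a chord tone.
It is approached by leap up from B4 and left by step down to D5.
Leap in, step out — an appoggiatura.

E5 is an appoggiatura.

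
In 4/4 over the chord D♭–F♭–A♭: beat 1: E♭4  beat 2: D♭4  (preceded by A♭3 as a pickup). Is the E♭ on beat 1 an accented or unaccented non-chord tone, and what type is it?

Accented appoggiatura.

The harmony at that moment is D♭ minor triad (D♭, F♭, A♭); E♭4 is not a chord tone.
It is approached by leap up from A♭3 and left by step down to D♭4.
Leap in, step out — an appoggiatura.
It falls on the downbeat, so it is accented.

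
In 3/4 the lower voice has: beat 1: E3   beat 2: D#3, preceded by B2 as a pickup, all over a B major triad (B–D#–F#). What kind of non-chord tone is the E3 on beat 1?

The harmony at that moment is B major triad (B, D#, F#); E3 is not a chord tone.
It is approached by leap up from B2 and left by step down to D#3.
Leap in, step out, metrically accented — an appoggiatura.

Appoggiatura.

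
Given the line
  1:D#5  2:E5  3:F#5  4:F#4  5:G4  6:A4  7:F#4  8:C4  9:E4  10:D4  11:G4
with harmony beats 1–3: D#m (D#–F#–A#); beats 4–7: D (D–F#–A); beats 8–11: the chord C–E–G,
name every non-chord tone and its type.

E5 (beat 2) — passing tone; G4 (beat 5) — passing tone; D4 (beat 10) — escape tone.

The harmony at that moment is D# minor triad (D#, F#, A#); E5 is not a chord tone.
It is approached by step up from D#5 and left by step up to F#5.
Step in, step out in the same direction — a passing tone.
The harmony at that moment is D major triad (D, F#, A); G4 is not a chord tone.
It is approached by step up from F#4 and left by step up to A4.
Step in, step out in the same direction — a passing tone.
The harmony at that moment is C major triad (C, E, G); D4 is not a chord tone.
It is approached by step down from E4 and left by leap up to G4.
Step in, leap out — an escape tone.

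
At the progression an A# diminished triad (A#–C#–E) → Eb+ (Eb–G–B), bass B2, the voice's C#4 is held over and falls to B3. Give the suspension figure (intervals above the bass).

At the second chord the bass is B2. The suspended C#4 lies a ninth above the bass; after resolving down by step to B3, the interval above the bass becomes an octave.
Suspension figures are named by those two intervals: 9–8.

9–8 suspension.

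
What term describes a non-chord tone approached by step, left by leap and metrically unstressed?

Escape tone.

Approach: by step. Departure: by leap. Metric position: weak.
Step in, leap out, from a weak position — an escape tone (échappée). (It is the mirror image of the appoggiatura, which leaps in and steps out on a strong beat.)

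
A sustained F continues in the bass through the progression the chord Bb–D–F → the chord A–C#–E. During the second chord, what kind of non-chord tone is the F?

Pedal tone (pedal point).

The harmony at that moment is A major triad (A, C#, E); F is not a chord tone.
It is held over (the same pitch as the preceding F) and then sustained as the same pitch into the next harmony.
Sustained through a change of harmony — a pedal tone.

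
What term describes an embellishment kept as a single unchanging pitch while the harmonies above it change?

Pedal tone.

Approach: none. Departure: none — a single pitch is sustained while the chords change around it, passing through harmonies that do not contain it.
No melodic motion at all; the dissonance is created entirely by the moving harmonies against the stationary note — a pedal tone (pedal point).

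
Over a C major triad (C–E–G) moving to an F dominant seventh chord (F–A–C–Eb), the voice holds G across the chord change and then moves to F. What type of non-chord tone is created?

The harmony at that moment is F dominant seventh chord (F, A, C, Eb); G is not a chord tone.
It is held over (the same pitch as the preceding G) and left by step down to F.
Held over from the previous chord and resolving down by step — a suspension.

G is a suspension.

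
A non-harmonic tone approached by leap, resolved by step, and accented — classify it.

Appoggiatura.

Approach: by leap. Departure: by step. Metric position: strong.
Leap in, step out, in a metrically strong position — an appoggiatura. (It is the mirror image of the escape tone, which steps in and leaps out from a weak position.)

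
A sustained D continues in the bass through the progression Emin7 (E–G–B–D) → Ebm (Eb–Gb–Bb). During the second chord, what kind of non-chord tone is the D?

Pedal tone (pedal point).

The harmony at that moment is Eb minor triad (Eb, Gb, Bb); D is not a chord tone.
It is held over (the same pitch as the preceding D) and then sustained as the same pitch into the next harmony.
Sustained through a change of harmony — a pedal tone.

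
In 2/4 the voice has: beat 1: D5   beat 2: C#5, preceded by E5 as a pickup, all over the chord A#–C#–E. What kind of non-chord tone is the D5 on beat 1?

Passing tone.

The harmony at that moment is A# diminished triad (A#, C#, E); D5 is not a chord tone.
It is approached by step down from E5 and left by step down to C#5.
Step in, step out in the same direction — a passing tone.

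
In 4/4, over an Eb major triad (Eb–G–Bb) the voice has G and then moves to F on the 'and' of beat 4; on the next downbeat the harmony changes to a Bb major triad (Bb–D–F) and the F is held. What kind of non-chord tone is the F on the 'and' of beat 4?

The harmony at that moment is Eb major triad (Eb, G, Bb); F is not a chord tone.
It is approached by step down from G and then sustained as the same pitch into the next harmony.
Arriving early and becoming a chord tone when the harmony changes — an anticipation.

Anticipation.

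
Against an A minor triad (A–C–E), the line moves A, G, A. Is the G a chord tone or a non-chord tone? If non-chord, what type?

Non-chord tone — a neighbor tone.

The harmony at that moment is A minor triad (A, C, E); G is not a chord tone.
It is approached by step down from A and left by step up to A.
Step away and step back to the same note — a neighbor tone (lower neighbor).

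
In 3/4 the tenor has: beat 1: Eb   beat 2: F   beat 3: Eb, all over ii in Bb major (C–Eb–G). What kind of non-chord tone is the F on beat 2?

Upper neighbor tone.

The harmony at that moment is C minor triad (C, Eb, G); F is not a chord tone.
It is approached by step up from Eb and left by step down to Eb.
Step away and step back to the same note — a neighbor tone (upper neighbor).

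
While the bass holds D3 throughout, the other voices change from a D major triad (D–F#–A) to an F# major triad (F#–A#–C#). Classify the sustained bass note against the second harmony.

The harmony at that moment is F# major triad (F#, A#, C#); D3 is not a chord tone.
It is held over (the same pitch as the preceding D3) and then sustained as the same pitch into the next harmony.
Sustained through a change of harmony — a pedal tone.

Pedal tone (pedal point).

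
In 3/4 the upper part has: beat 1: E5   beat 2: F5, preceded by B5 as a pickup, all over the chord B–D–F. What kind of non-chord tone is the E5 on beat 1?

Appoggiatura.

The harmony at that moment is B diminished triad (B, D, F); E5 is not a chord tone.
It is approached by leap down from B5 and left by step up to F5.
Leap in, step out, metrically accented — an appoggiatura.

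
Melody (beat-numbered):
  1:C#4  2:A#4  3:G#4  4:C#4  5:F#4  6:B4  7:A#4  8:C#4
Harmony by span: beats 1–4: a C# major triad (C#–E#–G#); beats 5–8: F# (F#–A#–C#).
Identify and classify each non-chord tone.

A#4 (beat 2) — appoggiatura; B4 (beat 6) — appoggiatura.

The harmony at that moment is C# major triad (C#, E#, G#); A#4 is not a chord tone.
It is approached by leap up from C#4 and left by step down to G#4.
Leap in, step out — an appoggiatura.
The harmony at that moment is F# major triad (F#, A#, C#); B4 is not a chord tone.
It is approached by leap up from F#4 and left by step down to A#4.
Leap in, step out — an appoggiatura.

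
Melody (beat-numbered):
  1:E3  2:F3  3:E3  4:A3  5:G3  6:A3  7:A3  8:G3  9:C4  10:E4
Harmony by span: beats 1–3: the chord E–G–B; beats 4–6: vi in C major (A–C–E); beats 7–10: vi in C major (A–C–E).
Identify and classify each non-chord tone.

The harmony at that moment is E minor triad (E, G, B); F3 is not a chord tone.
It is approached by step up from E3 and left by step down to E3.
Step away and step back to the same note — a neighbor tone (upper neighbor).
The harmony at that moment is A minor triad (A, C, E); G3 is not a chord tone.
It is approached by step down from A3 and left by step up to A3.
Step away and step back to the same note — a neighbor tone (lower neighbor).
The harmony at that moment is A minor triad (A, C, E); G3 is not a chord tone.
It is approached by step down from A3 and left by leap up to C4.
Step in, leap out — an escape tone.

F3 (beat 2) — neighbor tone; G3 (beat 5) — neighbor tone; G3 (beat 8) — escape tone.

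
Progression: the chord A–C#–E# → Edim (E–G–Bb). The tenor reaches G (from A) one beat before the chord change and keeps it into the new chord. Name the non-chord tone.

The harmony at that moment is A augmented triad (A, C#, E#); G is not a chord tone.
It is approached by step down from A and then sustained as the same pitch into the next harmony.
Arriving early and becoming a chord tone when the harmony changes — an anticipation.

G is an anticipation.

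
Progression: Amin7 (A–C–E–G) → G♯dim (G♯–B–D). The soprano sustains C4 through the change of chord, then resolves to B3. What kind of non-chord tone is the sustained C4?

The harmony at that moment is G♯ diminished triad (G♯, B, D); C4 is not a chord tone.
It is held over (the same pitch as the preceding C4) and left by step down to B3.
Held over from the previous chord and resolving down by step — a suspension.

C4 is a suspension.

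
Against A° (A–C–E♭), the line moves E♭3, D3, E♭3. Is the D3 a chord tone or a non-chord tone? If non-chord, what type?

Non-chord tone — a neighbor tone.

The harmony at that moment is A diminished triad (A, C, E♭); D3 is not a chord tone.
It is approached by step down from E♭3 and left by step up to E♭3.
Step away and step back to the same note — a neighbor tone (lower neighbor).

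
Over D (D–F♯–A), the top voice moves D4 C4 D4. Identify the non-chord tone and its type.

C4 is a neighbor tone.

The harmony at that moment is D major triad (D, F♯, A); C4 is not a chord tone.
It is approached by step down from D4 and left by step up to D4.
Step away and step back to the same note — a neighbor tone (lower neighbor).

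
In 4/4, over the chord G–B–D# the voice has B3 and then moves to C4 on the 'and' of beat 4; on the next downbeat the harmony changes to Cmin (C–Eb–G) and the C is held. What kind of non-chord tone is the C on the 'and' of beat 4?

Anticipation.

The harmony at that moment is G augmented triad (G, B, D#); C4 is not a chord tone.
It is approached by step up from B3 and then sustained as the same pitch into the next harmony.
Arriving early and becoming a chord tone when the harmony changes — an anticipation.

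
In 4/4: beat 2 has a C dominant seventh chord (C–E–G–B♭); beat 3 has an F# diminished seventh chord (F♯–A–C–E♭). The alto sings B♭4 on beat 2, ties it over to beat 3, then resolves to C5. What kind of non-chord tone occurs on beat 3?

Retardation.

The harmony at that moment is F♯ diminished seventh chord (F♯, A, C, E♭); B♭4 is not a chord tone.
It is held over (the same pitch as the preceding B♭4) and left by step up to C5.
Held over from the previous chord and resolving up by step — a retardation.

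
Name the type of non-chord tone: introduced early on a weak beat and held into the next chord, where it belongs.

Anticipation.

Approach: ahead of the chord change (typically by step), so it is dissonant against the current harmony. Departure: none — the same pitch is restated or held and is a chord tone of the new harmony.
Dissonant first, consonant once the harmony catches up: the note simply arrives early — an anticipation. (The reverse timing, consonant first and dissonant after the change, would be a suspension or retardation.)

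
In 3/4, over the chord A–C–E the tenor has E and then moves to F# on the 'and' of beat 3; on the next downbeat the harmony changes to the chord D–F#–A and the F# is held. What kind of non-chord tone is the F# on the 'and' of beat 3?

Anticipation.

The harmony at that moment is A minor triad (A, C, E); F# is not a chord tone.
It is approached by step up from E and then sustained as the same pitch into the next harmony.
Arriving early and becoming a chord tone when the harmony changes — an anticipation.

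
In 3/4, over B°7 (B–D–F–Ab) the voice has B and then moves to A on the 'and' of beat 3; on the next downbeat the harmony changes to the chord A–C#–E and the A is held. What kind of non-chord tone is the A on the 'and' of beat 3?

The harmony at that moment is B diminished seventh chord (B, D, F, Ab); A is not a chord tone.
It is approached by step down from B and then sustained as the same pitch into the next harmony.
Arriving early and becoming a chord tone when the harmony changes — an anticipation.

Anticipation.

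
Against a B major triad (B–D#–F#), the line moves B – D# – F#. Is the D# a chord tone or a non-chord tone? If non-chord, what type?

B major triad contains B, D#, F#; D# is the third, so it is a chord tone.

Chord tone (the third of B major triad).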